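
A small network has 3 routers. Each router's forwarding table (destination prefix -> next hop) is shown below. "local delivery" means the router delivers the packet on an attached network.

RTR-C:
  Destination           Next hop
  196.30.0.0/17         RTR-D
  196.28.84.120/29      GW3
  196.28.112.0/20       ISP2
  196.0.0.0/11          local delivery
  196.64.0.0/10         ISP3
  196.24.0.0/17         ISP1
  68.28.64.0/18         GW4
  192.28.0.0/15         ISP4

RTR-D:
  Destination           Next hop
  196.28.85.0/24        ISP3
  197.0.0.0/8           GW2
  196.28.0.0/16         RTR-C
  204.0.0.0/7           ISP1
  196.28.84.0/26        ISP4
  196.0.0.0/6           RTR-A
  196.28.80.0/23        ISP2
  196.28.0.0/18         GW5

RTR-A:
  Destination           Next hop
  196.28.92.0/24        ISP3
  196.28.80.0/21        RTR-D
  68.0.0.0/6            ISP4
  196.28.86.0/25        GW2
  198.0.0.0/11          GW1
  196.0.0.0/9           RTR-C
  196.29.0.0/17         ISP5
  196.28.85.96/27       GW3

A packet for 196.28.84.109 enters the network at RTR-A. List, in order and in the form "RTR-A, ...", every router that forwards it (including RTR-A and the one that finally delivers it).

RTR-A, RTR-D, RTR-C

At RTR-A: longest match for 196.28.84.109 is 196.28.80.0/21 -> RTR-D
At RTR-D: longest match for 196.28.84.109 is 196.28.0.0/16 -> RTR-C
At RTR-C: longest match for 196.28.84.109 is 196.0.0.0/11 -> local delivery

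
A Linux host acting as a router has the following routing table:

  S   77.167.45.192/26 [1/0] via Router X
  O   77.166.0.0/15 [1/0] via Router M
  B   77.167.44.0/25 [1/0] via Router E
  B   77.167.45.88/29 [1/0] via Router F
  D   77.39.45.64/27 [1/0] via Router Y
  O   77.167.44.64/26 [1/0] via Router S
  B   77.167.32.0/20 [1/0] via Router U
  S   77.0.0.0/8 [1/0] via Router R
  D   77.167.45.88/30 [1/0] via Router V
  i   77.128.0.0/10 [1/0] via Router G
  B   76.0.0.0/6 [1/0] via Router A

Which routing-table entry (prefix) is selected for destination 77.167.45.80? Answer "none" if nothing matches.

Entries matching 77.167.45.80:
  76.0.0.0/6 (76.0.0.0 - 79.255.255.255)
  77.0.0.0/8 (77.0.0.0 - 77.255.255.255)
  77.128.0.0/10 (77.128.0.0 - 77.191.255.255)
  77.166.0.0/15 (77.166.0.0 - 77.167.255.255)
  77.167.32.0/20 (77.167.32.0 - 77.167.47.255)
Most specific is 77.167.32.0/20.

77.167.32.0/20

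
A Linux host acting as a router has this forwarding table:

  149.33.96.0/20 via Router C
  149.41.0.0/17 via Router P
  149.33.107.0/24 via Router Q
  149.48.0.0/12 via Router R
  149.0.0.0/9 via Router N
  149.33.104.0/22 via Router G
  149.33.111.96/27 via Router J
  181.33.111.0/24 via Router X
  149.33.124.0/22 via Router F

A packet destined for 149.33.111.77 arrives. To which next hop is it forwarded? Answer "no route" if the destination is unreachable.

Router C

Routes whose prefix contains 149.33.111.77:
  149.0.0.0/9 (149.0.0.0 - 149.127.255.255) -> Router N
  149.33.96.0/20 (149.33.96.0 - 149.33.111.255) -> Router C
More-specific entries that do NOT match:
  149.33.111.96/27 (149.33.111.96 - 149.33.111.127) does not contain 149.33.111.77
  149.33.107.0/24 (149.33.107.0 - 149.33.107.255) does not contain 149.33.111.77
  181.33.111.0/24 (181.33.111.0 - 181.33.111.255) does not contain 149.33.111.77
  149.33.104.0/22 (149.33.104.0 - 149.33.107.255) does not contain 149.33.111.77
  149.33.124.0/22 (149.33.124.0 - 149.33.127.255) does not contain 149.33.111.77
Longest matching prefix is /20 -> next hop Router C.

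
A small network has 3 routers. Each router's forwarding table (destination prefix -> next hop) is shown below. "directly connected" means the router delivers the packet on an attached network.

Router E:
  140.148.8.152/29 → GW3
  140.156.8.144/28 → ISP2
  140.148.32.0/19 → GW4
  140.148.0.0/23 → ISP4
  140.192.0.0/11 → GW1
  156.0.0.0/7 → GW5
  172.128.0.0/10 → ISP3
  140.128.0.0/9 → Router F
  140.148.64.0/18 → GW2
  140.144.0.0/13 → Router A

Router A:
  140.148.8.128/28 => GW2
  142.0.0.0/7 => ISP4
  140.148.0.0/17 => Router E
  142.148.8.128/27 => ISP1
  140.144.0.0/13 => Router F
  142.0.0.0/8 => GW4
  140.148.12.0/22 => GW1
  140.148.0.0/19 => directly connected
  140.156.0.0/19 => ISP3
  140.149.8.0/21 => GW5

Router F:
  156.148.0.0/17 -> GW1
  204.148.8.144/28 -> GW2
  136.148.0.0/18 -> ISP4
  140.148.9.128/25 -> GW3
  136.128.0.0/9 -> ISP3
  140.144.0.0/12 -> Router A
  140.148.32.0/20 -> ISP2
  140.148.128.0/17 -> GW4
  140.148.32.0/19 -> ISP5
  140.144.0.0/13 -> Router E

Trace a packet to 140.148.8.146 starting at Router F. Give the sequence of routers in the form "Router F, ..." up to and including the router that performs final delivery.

Router F, Router E, Router A

At Router F: longest match for 140.148.8.146 is 140.144.0.0/13 -> Router E
At Router E: longest match for 140.148.8.146 is 140.144.0.0/13 -> Router A
At Router A: longest match for 140.148.8.146 is 140.148.0.0/19 -> directly connected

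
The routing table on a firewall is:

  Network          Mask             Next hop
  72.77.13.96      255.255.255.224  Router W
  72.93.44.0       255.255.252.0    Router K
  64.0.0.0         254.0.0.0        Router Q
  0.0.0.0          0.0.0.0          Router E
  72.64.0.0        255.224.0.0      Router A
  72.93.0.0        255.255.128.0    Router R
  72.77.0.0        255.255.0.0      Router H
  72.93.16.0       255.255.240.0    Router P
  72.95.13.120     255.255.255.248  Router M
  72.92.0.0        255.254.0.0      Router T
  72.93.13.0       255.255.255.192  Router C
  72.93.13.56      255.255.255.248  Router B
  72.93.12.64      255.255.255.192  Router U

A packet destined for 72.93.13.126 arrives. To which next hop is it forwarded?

Routes whose prefix contains 72.93.13.126:
  0.0.0.0/0 (default, matches everything) -> Router E
  72.64.0.0/11 (72.64.0.0 - 72.95.255.255) -> Router A
  72.92.0.0/15 (72.92.0.0 - 72.93.255.255) -> Router T
  72.93.0.0/17 (72.93.0.0 - 72.93.127.255) -> Router R
More-specific entries that do NOT match:
  72.95.13.120/29 (72.95.13.120 - 72.95.13.127) does not contain 72.93.13.126
  72.93.13.56/29 (72.93.13.56 - 72.93.13.63) does not contain 72.93.13.126
  72.77.13.96/27 (72.77.13.96 - 72.77.13.127) does not contain 72.93.13.126
  72.93.13.0/26 (72.93.13.0 - 72.93.13.63) does not contain 72.93.13.126
  72.93.12.64/26 (72.93.12.64 - 72.93.12.127) does not contain 72.93.13.126
  72.93.44.0/22 (72.93.44.0 - 72.93.47.255) does not contain 72.93.13.126
  72.93.16.0/20 (72.93.16.0 - 72.93.31.255) does not contain 72.93.13.126
Longest matching prefix is /17 -> next hop Router R.

Router R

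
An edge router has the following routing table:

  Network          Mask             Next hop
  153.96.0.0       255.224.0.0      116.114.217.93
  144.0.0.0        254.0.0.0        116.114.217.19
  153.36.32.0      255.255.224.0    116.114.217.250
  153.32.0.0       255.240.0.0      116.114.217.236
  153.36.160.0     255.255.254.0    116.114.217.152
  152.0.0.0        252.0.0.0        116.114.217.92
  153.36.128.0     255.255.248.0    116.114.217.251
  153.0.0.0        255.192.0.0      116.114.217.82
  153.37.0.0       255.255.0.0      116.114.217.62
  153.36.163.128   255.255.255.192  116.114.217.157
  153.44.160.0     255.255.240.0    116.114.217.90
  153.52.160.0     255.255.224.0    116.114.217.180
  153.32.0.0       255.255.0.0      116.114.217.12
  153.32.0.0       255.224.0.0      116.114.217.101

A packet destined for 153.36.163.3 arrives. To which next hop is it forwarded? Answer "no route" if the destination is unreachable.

116.114.217.236

Routes whose prefix contains 153.36.163.3:
  152.0.0.0/6 (152.0.0.0 - 155.255.255.255) -> 116.114.217.92
  153.0.0.0/10 (153.0.0.0 - 153.63.255.255) -> 116.114.217.82
  153.32.0.0/11 (153.32.0.0 - 153.63.255.255) -> 116.114.217.101
  153.32.0.0/12 (153.32.0.0 - 153.47.255.255) -> 116.114.217.236
More-specific entries that do NOT match:
  153.36.163.128/26 (153.36.163.128 - 153.36.163.191) does not contain 153.36.163.3
  153.36.160.0/23 (153.36.160.0 - 153.36.161.255) does not contain 153.36.163.3
  153.36.128.0/21 (153.36.128.0 - 153.36.135.255) does not contain 153.36.163.3
  153.44.160.0/20 (153.44.160.0 - 153.44.175.255) does not contain 153.36.163.3
  153.36.32.0/19 (153.36.32.0 - 153.36.63.255) does not contain 153.36.163.3
  153.52.160.0/19 (153.52.160.0 - 153.52.191.255) does not contain 153.36.163.3
  153.37.0.0/16 (153.37.0.0 - 153.37.255.255) does not contain 153.36.163.3
  153.32.0.0/16 (153.32.0.0 - 153.32.255.255) does not contain 153.36.163.3
Longest matching prefix is /12 -> next hop 116.114.217.236.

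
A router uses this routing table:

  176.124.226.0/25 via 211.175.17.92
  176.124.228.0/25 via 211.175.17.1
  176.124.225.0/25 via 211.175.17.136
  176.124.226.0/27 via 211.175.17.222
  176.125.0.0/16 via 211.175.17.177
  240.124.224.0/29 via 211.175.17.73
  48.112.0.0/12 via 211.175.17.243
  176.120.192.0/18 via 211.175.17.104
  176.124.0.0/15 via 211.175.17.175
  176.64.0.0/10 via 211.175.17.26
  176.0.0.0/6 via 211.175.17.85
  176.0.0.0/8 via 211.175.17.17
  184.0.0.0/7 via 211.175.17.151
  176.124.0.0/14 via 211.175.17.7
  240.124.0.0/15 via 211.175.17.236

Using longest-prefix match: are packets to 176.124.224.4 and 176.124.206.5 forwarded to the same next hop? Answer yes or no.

176.124.224.4: longest match 176.124.0.0/15 -> 211.175.17.175
176.124.206.5: longest match 176.124.0.0/15 -> 211.175.17.175

yes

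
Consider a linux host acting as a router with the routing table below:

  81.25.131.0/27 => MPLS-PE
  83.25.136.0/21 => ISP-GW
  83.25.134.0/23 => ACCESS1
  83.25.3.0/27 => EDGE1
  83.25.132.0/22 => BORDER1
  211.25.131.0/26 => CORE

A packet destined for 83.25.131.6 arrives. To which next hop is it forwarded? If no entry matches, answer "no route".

no route

No entry's prefix contains 83.25.131.6; there is no default route.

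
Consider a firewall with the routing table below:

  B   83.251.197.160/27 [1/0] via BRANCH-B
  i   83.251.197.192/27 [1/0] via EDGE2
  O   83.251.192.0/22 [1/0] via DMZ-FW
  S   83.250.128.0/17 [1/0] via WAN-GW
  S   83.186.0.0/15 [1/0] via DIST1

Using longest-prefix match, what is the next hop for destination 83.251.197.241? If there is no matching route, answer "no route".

no route

No entry's prefix contains 83.251.197.241; there is no default route.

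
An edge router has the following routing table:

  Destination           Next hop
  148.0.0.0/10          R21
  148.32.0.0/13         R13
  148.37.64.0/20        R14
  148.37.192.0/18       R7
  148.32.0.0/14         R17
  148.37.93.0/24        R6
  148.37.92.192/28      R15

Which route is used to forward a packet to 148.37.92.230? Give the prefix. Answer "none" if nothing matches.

148.32.0.0/13

Entries matching 148.37.92.230:
  148.0.0.0/10 (148.0.0.0 - 148.63.255.255)
  148.32.0.0/13 (148.32.0.0 - 148.39.255.255)
Most specific is 148.32.0.0/13.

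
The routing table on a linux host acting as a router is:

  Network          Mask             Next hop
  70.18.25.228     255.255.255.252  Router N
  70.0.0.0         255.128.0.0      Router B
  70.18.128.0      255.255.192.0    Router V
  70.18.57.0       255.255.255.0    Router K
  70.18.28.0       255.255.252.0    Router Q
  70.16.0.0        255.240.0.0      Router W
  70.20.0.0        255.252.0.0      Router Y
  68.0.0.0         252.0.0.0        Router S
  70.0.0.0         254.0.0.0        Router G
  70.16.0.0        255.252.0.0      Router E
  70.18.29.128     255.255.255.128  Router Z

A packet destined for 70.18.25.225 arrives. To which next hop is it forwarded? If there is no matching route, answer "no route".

Routes whose prefix contains 70.18.25.225:
  68.0.0.0/6 (68.0.0.0 - 71.255.255.255) -> Router S
  70.0.0.0/7 (70.0.0.0 - 71.255.255.255) -> Router G
  70.0.0.0/9 (70.0.0.0 - 70.127.255.255) -> Router B
  70.16.0.0/12 (70.16.0.0 - 70.31.255.255) -> Router W
  70.16.0.0/14 (70.16.0.0 - 70.19.255.255) -> Router E
More-specific entries that do NOT match:
  70.18.25.228/30 (70.18.25.228 - 70.18.25.231) does not contain 70.18.25.225
  70.18.29.128/25 (70.18.29.128 - 70.18.29.255) does not contain 70.18.25.225
  70.18.57.0/24 (70.18.57.0 - 70.18.57.255) does not contain 70.18.25.225
  70.18.28.0/22 (70.18.28.0 - 70.18.31.255) does not contain 70.18.25.225
  70.18.128.0/18 (70.18.128.0 - 70.18.191.255) does not contain 70.18.25.225
Longest matching prefix is /14 -> next hop Router E.

Router E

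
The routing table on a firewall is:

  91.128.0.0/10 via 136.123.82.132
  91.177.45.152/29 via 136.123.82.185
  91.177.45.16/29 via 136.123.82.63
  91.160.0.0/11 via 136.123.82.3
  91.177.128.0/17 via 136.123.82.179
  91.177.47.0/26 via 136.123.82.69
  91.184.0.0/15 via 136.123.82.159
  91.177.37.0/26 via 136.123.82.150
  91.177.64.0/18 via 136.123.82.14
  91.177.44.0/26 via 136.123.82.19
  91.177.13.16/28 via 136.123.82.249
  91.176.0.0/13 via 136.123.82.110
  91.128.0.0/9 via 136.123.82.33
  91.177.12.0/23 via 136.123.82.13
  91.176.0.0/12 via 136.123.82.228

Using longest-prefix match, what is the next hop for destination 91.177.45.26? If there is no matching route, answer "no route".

136.123.82.110

Routes whose prefix contains 91.177.45.26:
  91.128.0.0/9 (91.128.0.0 - 91.255.255.255) -> 136.123.82.33
  91.128.0.0/10 (91.128.0.0 - 91.191.255.255) -> 136.123.82.132
  91.160.0.0/11 (91.160.0.0 - 91.191.255.255) -> 136.123.82.3
  91.176.0.0/12 (91.176.0.0 - 91.191.255.255) -> 136.123.82.228
  91.176.0.0/13 (91.176.0.0 - 91.183.255.255) -> 136.123.82.110
More-specific entries that do NOT match:
  91.177.45.152/29 (91.177.45.152 - 91.177.45.159) does not contain 91.177.45.26
  91.177.45.16/29 (91.177.45.16 - 91.177.45.23) does not contain 91.177.45.26
  91.177.13.16/28 (91.177.13.16 - 91.177.13.31) does not contain 91.177.45.26
  91.177.47.0/26 (91.177.47.0 - 91.177.47.63) does not contain 91.177.45.26
  91.177.37.0/26 (91.177.37.0 - 91.177.37.63) does not contain 91.177.45.26
  91.177.44.0/26 (91.177.44.0 - 91.177.44.63) does not contain 91.177.45.26
  91.177.12.0/23 (91.177.12.0 - 91.177.13.255) does not contain 91.177.45.26
  91.177.64.0/18 (91.177.64.0 - 91.177.127.255) does not contain 91.177.45.26
  91.177.128.0/17 (91.177.128.0 - 91.177.255.255) does not contain 91.177.45.26
  91.184.0.0/15 (91.184.0.0 - 91.185.255.255) does not contain 91.177.45.26
Longest matching prefix is /13 -> next hop 136.123.82.110.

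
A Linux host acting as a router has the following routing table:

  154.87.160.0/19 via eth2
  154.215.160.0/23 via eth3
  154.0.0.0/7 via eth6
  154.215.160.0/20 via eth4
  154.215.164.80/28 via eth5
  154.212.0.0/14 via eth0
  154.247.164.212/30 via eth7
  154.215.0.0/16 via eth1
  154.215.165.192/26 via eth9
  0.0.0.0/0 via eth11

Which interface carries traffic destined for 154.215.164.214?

Routes whose prefix contains 154.215.164.214:
  0.0.0.0/0 (default, matches everything) -> eth11
  154.0.0.0/7 (154.0.0.0 - 155.255.255.255) -> eth6
  154.212.0.0/14 (154.212.0.0 - 154.215.255.255) -> eth0
  154.215.0.0/16 (154.215.0.0 - 154.215.255.255) -> eth1
  154.215.160.0/20 (154.215.160.0 - 154.215.175.255) -> eth4
More-specific entries that do NOT match:
  154.247.164.212/30 (154.247.164.212 - 154.247.164.215) does not contain 154.215.164.214
  154.215.164.80/28 (154.215.164.80 - 154.215.164.95) does not contain 154.215.164.214
  154.215.165.192/26 (154.215.165.192 - 154.215.165.255) does not contain 154.215.164.214
  154.215.160.0/23 (154.215.160.0 - 154.215.161.255) does not contain 154.215.164.214
Longest matching prefix is /20 -> interface eth4.

eth4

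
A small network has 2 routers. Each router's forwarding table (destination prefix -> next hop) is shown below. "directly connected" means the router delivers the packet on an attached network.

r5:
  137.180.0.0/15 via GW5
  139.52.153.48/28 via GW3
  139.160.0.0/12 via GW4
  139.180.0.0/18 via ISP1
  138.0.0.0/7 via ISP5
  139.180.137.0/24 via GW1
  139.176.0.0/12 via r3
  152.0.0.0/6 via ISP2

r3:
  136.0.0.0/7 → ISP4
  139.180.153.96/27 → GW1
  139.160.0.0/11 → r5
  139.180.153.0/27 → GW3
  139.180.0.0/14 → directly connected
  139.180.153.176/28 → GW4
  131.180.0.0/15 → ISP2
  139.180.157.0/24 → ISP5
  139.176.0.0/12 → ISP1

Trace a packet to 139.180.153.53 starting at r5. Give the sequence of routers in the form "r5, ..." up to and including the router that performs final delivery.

At r5: longest match for 139.180.153.53 is 139.176.0.0/12 -> r3
At r3: longest match for 139.180.153.53 is 139.180.0.0/14 -> directly connected

r5, r3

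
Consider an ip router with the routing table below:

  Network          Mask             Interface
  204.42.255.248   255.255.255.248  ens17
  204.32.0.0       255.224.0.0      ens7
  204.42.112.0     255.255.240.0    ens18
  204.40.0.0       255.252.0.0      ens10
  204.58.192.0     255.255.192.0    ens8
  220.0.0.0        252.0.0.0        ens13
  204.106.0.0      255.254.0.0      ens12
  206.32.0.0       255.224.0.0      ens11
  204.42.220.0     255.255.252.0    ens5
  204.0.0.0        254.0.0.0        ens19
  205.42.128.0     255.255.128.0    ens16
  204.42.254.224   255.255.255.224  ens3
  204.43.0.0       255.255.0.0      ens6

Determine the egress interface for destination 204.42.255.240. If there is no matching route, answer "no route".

Routes whose prefix contains 204.42.255.240:
  204.0.0.0/7 (204.0.0.0 - 205.255.255.255) -> ens19
  204.32.0.0/11 (204.32.0.0 - 204.63.255.255) -> ens7
  204.40.0.0/14 (204.40.0.0 - 204.43.255.255) -> ens10
More-specific entries that do NOT match:
  204.42.255.248/29 (204.42.255.248 - 204.42.255.255) does not contain 204.42.255.240
  204.42.254.224/27 (204.42.254.224 - 204.42.254.255) does not contain 204.42.255.240
  204.42.220.0/22 (204.42.220.0 - 204.42.223.255) does not contain 204.42.255.240
  204.42.112.0/20 (204.42.112.0 - 204.42.127.255) does not contain 204.42.255.240
  204.58.192.0/18 (204.58.192.0 - 204.58.255.255) does not contain 204.42.255.240
  205.42.128.0/17 (205.42.128.0 - 205.42.255.255) does not contain 204.42.255.240
  204.43.0.0/16 (204.43.0.0 - 204.43.255.255) does not contain 204.42.255.240
  204.106.0.0/15 (204.106.0.0 - 204.107.255.255) does not contain 204.42.255.240
Longest matching prefix is /14 -> interface ens10.

ens10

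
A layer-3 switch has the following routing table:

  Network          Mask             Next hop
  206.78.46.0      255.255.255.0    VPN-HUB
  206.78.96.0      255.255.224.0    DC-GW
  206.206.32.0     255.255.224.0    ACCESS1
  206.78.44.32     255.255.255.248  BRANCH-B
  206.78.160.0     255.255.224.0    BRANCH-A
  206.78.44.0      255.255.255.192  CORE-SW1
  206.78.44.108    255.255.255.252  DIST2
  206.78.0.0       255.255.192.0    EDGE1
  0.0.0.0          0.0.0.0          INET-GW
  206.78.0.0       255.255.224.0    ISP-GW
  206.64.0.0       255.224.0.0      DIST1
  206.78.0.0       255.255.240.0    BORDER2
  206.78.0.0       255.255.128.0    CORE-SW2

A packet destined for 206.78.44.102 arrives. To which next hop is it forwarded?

EDGE1

Routes whose prefix contains 206.78.44.102:
  0.0.0.0/0 (default, matches everything) -> INET-GW
  206.64.0.0/11 (206.64.0.0 - 206.95.255.255) -> DIST1
  206.78.0.0/17 (206.78.0.0 - 206.78.127.255) -> CORE-SW2
  206.78.0.0/18 (206.78.0.0 - 206.78.63.255) -> EDGE1
More-specific entries that do NOT match:
  206.78.44.108/30 (206.78.44.108 - 206.78.44.111) does not contain 206.78.44.102
  206.78.44.32/29 (206.78.44.32 - 206.78.44.39) does not contain 206.78.44.102
  206.78.44.0/26 (206.78.44.0 - 206.78.44.63) does not contain 206.78.44.102
  206.78.46.0/24 (206.78.46.0 - 206.78.46.255) does not contain 206.78.44.102
  206.78.0.0/20 (206.78.0.0 - 206.78.15.255) does not contain 206.78.44.102
  206.78.96.0/19 (206.78.96.0 - 206.78.127.255) does not contain 206.78.44.102
  206.206.32.0/19 (206.206.32.0 - 206.206.63.255) does not contain 206.78.44.102
  206.78.160.0/19 (206.78.160.0 - 206.78.191.255) does not contain 206.78.44.102
  206.78.0.0/19 (206.78.0.0 - 206.78.31.255) does not contain 206.78.44.102
Longest matching prefix is /18 -> next hop EDGE1.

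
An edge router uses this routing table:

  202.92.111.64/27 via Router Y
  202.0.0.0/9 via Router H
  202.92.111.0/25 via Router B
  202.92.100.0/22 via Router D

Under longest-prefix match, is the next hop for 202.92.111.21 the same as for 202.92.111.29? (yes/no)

yes

202.92.111.21: longest match 202.92.111.0/25 -> Router B
202.92.111.29: longest match 202.92.111.0/25 -> Router B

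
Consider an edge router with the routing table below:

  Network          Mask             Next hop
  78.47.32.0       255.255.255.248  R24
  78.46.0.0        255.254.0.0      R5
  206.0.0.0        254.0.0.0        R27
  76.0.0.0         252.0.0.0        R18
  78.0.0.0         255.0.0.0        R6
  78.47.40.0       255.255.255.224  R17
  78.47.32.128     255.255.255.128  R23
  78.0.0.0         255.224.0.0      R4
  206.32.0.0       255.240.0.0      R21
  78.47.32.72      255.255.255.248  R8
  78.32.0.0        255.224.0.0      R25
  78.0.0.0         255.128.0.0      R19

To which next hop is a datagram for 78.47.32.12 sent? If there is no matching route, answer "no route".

R5

Routes whose prefix contains 78.47.32.12:
  76.0.0.0/6 (76.0.0.0 - 79.255.255.255) -> R18
  78.0.0.0/8 (78.0.0.0 - 78.255.255.255) -> R6
  78.0.0.0/9 (78.0.0.0 - 78.127.255.255) -> R19
  78.32.0.0/11 (78.32.0.0 - 78.63.255.255) -> R25
  78.46.0.0/15 (78.46.0.0 - 78.47.255.255) -> R5
More-specific entries that do NOT match:
  78.47.32.0/29 (78.47.32.0 - 78.47.32.7) does not contain 78.47.32.12
  78.47.32.72/29 (78.47.32.72 - 78.47.32.79) does not contain 78.47.32.12
  78.47.40.0/27 (78.47.40.0 - 78.47.40.31) does not contain 78.47.32.12
  78.47.32.128/25 (78.47.32.128 - 78.47.32.255) does not contain 78.47.32.12
Longest matching prefix is /15 -> next hop R5.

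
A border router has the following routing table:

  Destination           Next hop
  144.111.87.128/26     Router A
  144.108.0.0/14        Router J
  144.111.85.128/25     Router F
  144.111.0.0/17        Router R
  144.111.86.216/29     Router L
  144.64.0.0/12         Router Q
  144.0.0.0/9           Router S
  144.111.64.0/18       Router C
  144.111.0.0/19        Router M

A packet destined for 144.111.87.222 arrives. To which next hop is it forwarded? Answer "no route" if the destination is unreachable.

Router C

Routes whose prefix contains 144.111.87.222:
  144.0.0.0/9 (144.0.0.0 - 144.127.255.255) -> Router S
  144.108.0.0/14 (144.108.0.0 - 144.111.255.255) -> Router J
  144.111.0.0/17 (144.111.0.0 - 144.111.127.255) -> Router R
  144.111.64.0/18 (144.111.64.0 - 144.111.127.255) -> Router C
More-specific entries that do NOT match:
  144.111.86.216/29 (144.111.86.216 - 144.111.86.223) does not contain 144.111.87.222
  144.111.87.128/26 (144.111.87.128 - 144.111.87.191) does not contain 144.111.87.222
  144.111.85.128/25 (144.111.85.128 - 144.111.85.255) does not contain 144.111.87.222
  144.111.0.0/19 (144.111.0.0 - 144.111.31.255) does not contain 144.111.87.222
Longest matching prefix is /18 -> next hop Router C.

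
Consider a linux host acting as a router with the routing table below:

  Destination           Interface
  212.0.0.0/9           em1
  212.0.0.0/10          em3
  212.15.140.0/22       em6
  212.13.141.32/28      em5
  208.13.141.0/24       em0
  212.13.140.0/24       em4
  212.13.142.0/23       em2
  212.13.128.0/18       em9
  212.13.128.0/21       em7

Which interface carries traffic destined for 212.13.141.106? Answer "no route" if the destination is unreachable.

em9

Routes whose prefix contains 212.13.141.106:
  212.0.0.0/9 (212.0.0.0 - 212.127.255.255) -> em1
  212.0.0.0/10 (212.0.0.0 - 212.63.255.255) -> em3
  212.13.128.0/18 (212.13.128.0 - 212.13.191.255) -> em9
More-specific entries that do NOT match:
  212.13.141.32/28 (212.13.141.32 - 212.13.141.47) does not contain 212.13.141.106
  208.13.141.0/24 (208.13.141.0 - 208.13.141.255) does not contain 212.13.141.106
  212.13.140.0/24 (212.13.140.0 - 212.13.140.255) does not contain 212.13.141.106
  212.13.142.0/23 (212.13.142.0 - 212.13.143.255) does not contain 212.13.141.106
  212.15.140.0/22 (212.15.140.0 - 212.15.143.255) does not contain 212.13.141.106
  212.13.128.0/21 (212.13.128.0 - 212.13.135.255) does not contain 212.13.141.106
Longest matching prefix is /18 -> interface em9.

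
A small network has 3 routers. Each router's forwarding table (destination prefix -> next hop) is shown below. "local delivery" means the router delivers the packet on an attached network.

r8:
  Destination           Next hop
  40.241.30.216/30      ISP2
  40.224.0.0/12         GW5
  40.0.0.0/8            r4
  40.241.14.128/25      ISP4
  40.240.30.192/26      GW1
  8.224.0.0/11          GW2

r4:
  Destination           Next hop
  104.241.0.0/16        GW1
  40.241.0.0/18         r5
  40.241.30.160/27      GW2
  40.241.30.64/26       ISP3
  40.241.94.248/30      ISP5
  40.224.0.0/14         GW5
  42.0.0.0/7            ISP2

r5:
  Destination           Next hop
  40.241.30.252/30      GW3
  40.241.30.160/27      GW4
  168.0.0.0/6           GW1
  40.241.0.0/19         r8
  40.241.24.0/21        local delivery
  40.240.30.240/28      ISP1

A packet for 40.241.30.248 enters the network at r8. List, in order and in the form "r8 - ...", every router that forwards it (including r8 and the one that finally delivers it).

At r8: longest match for 40.241.30.248 is 40.0.0.0/8 -> r4
At r4: longest match for 40.241.30.248 is 40.241.0.0/18 -> r5
At r5: longest match for 40.241.30.248 is 40.241.24.0/21 -> local delivery

r8 - r4 - r5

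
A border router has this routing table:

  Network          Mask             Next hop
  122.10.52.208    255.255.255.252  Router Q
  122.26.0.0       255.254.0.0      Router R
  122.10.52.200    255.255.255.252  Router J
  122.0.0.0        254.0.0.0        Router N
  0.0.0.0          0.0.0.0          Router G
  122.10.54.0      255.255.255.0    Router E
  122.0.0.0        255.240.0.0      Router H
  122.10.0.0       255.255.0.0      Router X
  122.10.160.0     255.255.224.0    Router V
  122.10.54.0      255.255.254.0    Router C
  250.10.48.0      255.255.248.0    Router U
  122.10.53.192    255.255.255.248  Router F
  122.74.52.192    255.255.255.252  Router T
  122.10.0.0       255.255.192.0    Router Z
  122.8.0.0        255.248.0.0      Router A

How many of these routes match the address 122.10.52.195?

Prefixes containing 122.10.52.195:
  0.0.0.0/0 (default, matches everything)
  122.0.0.0/7 (122.0.0.0 - 123.255.255.255)
  122.0.0.0/12 (122.0.0.0 - 122.15.255.255)
  122.8.0.0/13 (122.8.0.0 - 122.15.255.255)
  122.10.0.0/16 (122.10.0.0 - 122.10.255.255)
  122.10.0.0/18 (122.10.0.0 - 122.10.63.255)
Total matching entries: 6.

6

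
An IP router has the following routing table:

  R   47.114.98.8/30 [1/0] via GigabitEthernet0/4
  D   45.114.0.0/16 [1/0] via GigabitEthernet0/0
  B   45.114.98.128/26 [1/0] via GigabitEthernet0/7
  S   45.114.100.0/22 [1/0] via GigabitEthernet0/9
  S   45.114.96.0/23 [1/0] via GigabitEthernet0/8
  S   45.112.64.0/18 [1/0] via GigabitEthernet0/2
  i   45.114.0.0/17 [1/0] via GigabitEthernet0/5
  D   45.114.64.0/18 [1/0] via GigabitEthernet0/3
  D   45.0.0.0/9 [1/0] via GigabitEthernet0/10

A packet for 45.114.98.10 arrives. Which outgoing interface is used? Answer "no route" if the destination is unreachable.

Routes whose prefix contains 45.114.98.10:
  45.0.0.0/9 (45.0.0.0 - 45.127.255.255) -> GigabitEthernet0/10
  45.114.0.0/16 (45.114.0.0 - 45.114.255.255) -> GigabitEthernet0/0
  45.114.0.0/17 (45.114.0.0 - 45.114.127.255) -> GigabitEthernet0/5
  45.114.64.0/18 (45.114.64.0 - 45.114.127.255) -> GigabitEthernet0/3
More-specific entries that do NOT match:
  47.114.98.8/30 (47.114.98.8 - 47.114.98.11) does not contain 45.114.98.10
  45.114.98.128/26 (45.114.98.128 - 45.114.98.191) does not contain 45.114.98.10
  45.114.96.0/23 (45.114.96.0 - 45.114.97.255) does not contain 45.114.98.10
  45.114.100.0/22 (45.114.100.0 - 45.114.103.255) does not contain 45.114.98.10
Longest matching prefix is /18 -> interface GigabitEthernet0/3.

GigabitEthernet0/3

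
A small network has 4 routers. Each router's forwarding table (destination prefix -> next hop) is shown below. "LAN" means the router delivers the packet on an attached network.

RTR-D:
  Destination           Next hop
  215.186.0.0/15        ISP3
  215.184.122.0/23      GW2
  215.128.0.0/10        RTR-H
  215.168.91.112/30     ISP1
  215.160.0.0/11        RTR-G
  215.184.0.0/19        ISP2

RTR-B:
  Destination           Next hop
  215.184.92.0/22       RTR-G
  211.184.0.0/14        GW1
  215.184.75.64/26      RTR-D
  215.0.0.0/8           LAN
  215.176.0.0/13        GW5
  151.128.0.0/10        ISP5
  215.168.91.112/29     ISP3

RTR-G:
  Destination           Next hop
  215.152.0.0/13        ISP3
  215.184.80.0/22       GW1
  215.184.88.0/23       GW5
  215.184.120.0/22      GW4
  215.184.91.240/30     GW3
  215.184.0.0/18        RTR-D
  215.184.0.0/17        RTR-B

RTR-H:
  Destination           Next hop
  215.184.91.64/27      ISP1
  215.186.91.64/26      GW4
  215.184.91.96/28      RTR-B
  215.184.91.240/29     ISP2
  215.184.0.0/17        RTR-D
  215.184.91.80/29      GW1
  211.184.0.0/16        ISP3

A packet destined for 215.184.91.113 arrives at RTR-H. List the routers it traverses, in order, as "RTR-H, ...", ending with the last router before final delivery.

RTR-H, RTR-D, RTR-G, RTR-B

At RTR-H: longest match for 215.184.91.113 is 215.184.0.0/17 -> RTR-D
At RTR-D: longest match for 215.184.91.113 is 215.160.0.0/11 -> RTR-G
At RTR-G: longest match for 215.184.91.113 is 215.184.0.0/17 -> RTR-B
At RTR-B: longest match for 215.184.91.113 is 215.0.0.0/8 -> LAN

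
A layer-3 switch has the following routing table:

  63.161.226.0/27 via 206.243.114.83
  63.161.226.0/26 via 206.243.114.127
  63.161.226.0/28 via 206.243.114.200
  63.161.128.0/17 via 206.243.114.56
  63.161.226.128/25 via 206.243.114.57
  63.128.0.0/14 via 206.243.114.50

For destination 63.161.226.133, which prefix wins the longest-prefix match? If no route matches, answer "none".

63.161.226.128/25

Entries matching 63.161.226.133:
  63.161.128.0/17 (63.161.128.0 - 63.161.255.255)
  63.161.226.128/25 (63.161.226.128 - 63.161.226.255)
Most specific is 63.161.226.128/25.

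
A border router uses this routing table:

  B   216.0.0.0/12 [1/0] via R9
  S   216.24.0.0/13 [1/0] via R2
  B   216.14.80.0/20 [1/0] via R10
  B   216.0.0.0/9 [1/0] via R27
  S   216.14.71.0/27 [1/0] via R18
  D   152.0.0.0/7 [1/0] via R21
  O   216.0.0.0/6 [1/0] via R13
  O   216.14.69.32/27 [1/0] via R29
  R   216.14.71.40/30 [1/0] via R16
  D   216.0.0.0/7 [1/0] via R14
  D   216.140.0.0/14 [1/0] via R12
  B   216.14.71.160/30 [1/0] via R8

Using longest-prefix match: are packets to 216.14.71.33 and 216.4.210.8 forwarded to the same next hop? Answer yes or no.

216.14.71.33: longest match 216.0.0.0/12 -> R9
216.4.210.8: longest match 216.0.0.0/12 -> R9

yes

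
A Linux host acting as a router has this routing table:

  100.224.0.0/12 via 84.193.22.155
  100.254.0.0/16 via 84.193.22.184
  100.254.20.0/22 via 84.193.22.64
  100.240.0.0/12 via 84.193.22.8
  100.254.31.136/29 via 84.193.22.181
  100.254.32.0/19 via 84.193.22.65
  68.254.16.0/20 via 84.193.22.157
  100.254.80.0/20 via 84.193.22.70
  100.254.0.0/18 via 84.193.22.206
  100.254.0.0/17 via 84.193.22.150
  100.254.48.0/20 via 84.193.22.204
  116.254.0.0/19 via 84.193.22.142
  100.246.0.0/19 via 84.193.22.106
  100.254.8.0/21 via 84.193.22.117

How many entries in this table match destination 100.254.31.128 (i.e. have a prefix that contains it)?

4

Prefixes containing 100.254.31.128:
  100.240.0.0/12 (100.240.0.0 - 100.255.255.255)
  100.254.0.0/16 (100.254.0.0 - 100.254.255.255)
  100.254.0.0/17 (100.254.0.0 - 100.254.127.255)
  100.254.0.0/18 (100.254.0.0 - 100.254.63.255)
Total matching entries: 4.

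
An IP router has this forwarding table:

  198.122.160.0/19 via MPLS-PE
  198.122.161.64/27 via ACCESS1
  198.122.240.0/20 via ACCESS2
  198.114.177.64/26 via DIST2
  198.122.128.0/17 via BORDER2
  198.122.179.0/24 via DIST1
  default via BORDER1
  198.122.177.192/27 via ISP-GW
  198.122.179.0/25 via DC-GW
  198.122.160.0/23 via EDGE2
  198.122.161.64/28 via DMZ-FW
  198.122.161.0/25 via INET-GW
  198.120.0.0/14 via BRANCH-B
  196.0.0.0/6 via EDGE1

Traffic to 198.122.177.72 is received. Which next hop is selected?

Routes whose prefix contains 198.122.177.72:
  0.0.0.0/0 (default, matches everything) -> BORDER1
  196.0.0.0/6 (196.0.0.0 - 199.255.255.255) -> EDGE1
  198.120.0.0/14 (198.120.0.0 - 198.123.255.255) -> BRANCH-B
  198.122.128.0/17 (198.122.128.0 - 198.122.255.255) -> BORDER2
  198.122.160.0/19 (198.122.160.0 - 198.122.191.255) -> MPLS-PE
More-specific entries that do NOT match:
  198.122.161.64/28 (198.122.161.64 - 198.122.161.79) does not contain 198.122.177.72
  198.122.161.64/27 (198.122.161.64 - 198.122.161.95) does not contain 198.122.177.72
  198.122.177.192/27 (198.122.177.192 - 198.122.177.223) does not contain 198.122.177.72
  198.114.177.64/26 (198.114.177.64 - 198.114.177.127) does not contain 198.122.177.72
  198.122.179.0/25 (198.122.179.0 - 198.122.179.127) does not contain 198.122.177.72
  198.122.161.0/25 (198.122.161.0 - 198.122.161.127) does not contain 198.122.177.72
  198.122.179.0/24 (198.122.179.0 - 198.122.179.255) does not contain 198.122.177.72
  198.122.160.0/23 (198.122.160.0 - 198.122.161.255) does not contain 198.122.177.72
  198.122.240.0/20 (198.122.240.0 - 198.122.255.255) does not contain 198.122.177.72
Longest matching prefix is /19 -> next hop MPLS-PE.

MPLS-PE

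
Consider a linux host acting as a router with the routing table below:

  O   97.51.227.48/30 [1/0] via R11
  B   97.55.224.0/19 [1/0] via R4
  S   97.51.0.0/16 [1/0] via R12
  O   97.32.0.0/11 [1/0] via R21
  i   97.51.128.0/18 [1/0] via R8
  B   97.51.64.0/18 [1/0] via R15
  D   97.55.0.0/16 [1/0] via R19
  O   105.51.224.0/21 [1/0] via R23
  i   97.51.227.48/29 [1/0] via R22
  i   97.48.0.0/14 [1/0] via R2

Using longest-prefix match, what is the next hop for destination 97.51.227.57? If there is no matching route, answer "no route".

R12

Routes whose prefix contains 97.51.227.57:
  97.32.0.0/11 (97.32.0.0 - 97.63.255.255) -> R21
  97.48.0.0/14 (97.48.0.0 - 97.51.255.255) -> R2
  97.51.0.0/16 (97.51.0.0 - 97.51.255.255) -> R12
More-specific entries that do NOT match:
  97.51.227.48/30 (97.51.227.48 - 97.51.227.51) does not contain 97.51.227.57
  97.51.227.48/29 (97.51.227.48 - 97.51.227.55) does not contain 97.51.227.57
  105.51.224.0/21 (105.51.224.0 - 105.51.231.255) does not contain 97.51.227.57
  97.55.224.0/19 (97.55.224.0 - 97.55.255.255) does not contain 97.51.227.57
  97.51.128.0/18 (97.51.128.0 - 97.51.191.255) does not contain 97.51.227.57
  97.51.64.0/18 (97.51.64.0 - 97.51.127.255) does not contain 97.51.227.57
Longest matching prefix is /16 -> next hop R12.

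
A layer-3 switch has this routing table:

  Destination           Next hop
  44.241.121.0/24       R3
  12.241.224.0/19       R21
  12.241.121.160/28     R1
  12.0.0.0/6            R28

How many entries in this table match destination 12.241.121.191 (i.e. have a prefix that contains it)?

1

Prefixes containing 12.241.121.191:
  12.0.0.0/6 (12.0.0.0 - 15.255.255.255)
Total matching entries: 1.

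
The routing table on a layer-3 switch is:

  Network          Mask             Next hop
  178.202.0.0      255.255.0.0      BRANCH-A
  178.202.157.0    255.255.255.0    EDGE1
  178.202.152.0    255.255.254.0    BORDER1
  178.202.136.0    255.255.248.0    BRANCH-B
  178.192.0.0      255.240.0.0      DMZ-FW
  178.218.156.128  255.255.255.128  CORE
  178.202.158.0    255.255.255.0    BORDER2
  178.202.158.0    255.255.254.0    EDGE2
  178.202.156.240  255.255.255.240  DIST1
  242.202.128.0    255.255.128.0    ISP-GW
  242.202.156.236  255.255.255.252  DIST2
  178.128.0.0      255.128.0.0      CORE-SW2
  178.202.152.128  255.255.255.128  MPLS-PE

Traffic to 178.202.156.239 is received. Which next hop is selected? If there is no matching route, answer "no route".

Routes whose prefix contains 178.202.156.239:
  178.128.0.0/9 (178.128.0.0 - 178.255.255.255) -> CORE-SW2
  178.192.0.0/12 (178.192.0.0 - 178.207.255.255) -> DMZ-FW
  178.202.0.0/16 (178.202.0.0 - 178.202.255.255) -> BRANCH-A
More-specific entries that do NOT match:
  242.202.156.236/30 (242.202.156.236 - 242.202.156.239) does not contain 178.202.156.239
  178.202.156.240/28 (178.202.156.240 - 178.202.156.255) does not contain 178.202.156.239
  178.218.156.128/25 (178.218.156.128 - 178.218.156.255) does not contain 178.202.156.239
  178.202.152.128/25 (178.202.152.128 - 178.202.152.255) does not contain 178.202.156.239
  178.202.157.0/24 (178.202.157.0 - 178.202.157.255) does not contain 178.202.156.239
  178.202.158.0/24 (178.202.158.0 - 178.202.158.255) does not contain 178.202.156.239
  178.202.152.0/23 (178.202.152.0 - 178.202.153.255) does not contain 178.202.156.239
  178.202.158.0/23 (178.202.158.0 - 178.202.159.255) does not contain 178.202.156.239
  178.202.136.0/21 (178.202.136.0 - 178.202.143.255) does not contain 178.202.156.239
  242.202.128.0/17 (242.202.128.0 - 242.202.255.255) does not contain 178.202.156.239
Longest matching prefix is /16 -> next hop BRANCH-A.

BRANCH-A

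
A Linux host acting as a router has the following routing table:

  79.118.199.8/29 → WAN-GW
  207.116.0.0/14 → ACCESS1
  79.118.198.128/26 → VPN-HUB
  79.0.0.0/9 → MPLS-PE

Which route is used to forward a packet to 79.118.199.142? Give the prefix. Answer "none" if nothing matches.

Entries matching 79.118.199.142:
  79.0.0.0/9 (79.0.0.0 - 79.127.255.255)
Most specific is 79.0.0.0/9.

79.0.0.0/9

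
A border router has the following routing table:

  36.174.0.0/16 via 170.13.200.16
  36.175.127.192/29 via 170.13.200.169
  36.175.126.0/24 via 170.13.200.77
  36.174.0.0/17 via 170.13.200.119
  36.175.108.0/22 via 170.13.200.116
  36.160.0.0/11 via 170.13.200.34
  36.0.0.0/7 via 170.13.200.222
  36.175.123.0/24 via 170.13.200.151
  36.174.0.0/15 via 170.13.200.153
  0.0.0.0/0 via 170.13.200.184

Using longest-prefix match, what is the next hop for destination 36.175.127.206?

Routes whose prefix contains 36.175.127.206:
  0.0.0.0/0 (default, matches everything) -> 170.13.200.184
  36.0.0.0/7 (36.0.0.0 - 37.255.255.255) -> 170.13.200.222
  36.160.0.0/11 (36.160.0.0 - 36.191.255.255) -> 170.13.200.34
  36.174.0.0/15 (36.174.0.0 - 36.175.255.255) -> 170.13.200.153
More-specific entries that do NOT match:
  36.175.127.192/29 (36.175.127.192 - 36.175.127.199) does not contain 36.175.127.206
  36.175.126.0/24 (36.175.126.0 - 36.175.126.255) does not contain 36.175.127.206
  36.175.123.0/24 (36.175.123.0 - 36.175.123.255) does not contain 36.175.127.206
  36.175.108.0/22 (36.175.108.0 - 36.175.111.255) does not contain 36.175.127.206
  36.174.0.0/17 (36.174.0.0 - 36.174.127.255) does not contain 36.175.127.206
  36.174.0.0/16 (36.174.0.0 - 36.174.255.255) does not contain 36.175.127.206
Longest matching prefix is /15 -> next hop 170.13.200.153.

170.13.200.153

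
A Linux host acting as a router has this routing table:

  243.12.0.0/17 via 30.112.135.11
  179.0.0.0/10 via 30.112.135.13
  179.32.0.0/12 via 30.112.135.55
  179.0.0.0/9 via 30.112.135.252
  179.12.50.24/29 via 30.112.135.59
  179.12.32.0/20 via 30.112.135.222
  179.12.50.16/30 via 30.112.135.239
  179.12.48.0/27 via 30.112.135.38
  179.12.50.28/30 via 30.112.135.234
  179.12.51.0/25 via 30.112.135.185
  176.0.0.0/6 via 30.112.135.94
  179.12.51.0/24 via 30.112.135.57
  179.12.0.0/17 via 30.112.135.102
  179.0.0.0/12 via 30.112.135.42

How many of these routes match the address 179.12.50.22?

5

Prefixes containing 179.12.50.22:
  176.0.0.0/6 (176.0.0.0 - 179.255.255.255)
  179.0.0.0/9 (179.0.0.0 - 179.127.255.255)
  179.0.0.0/10 (179.0.0.0 - 179.63.255.255)
  179.0.0.0/12 (179.0.0.0 - 179.15.255.255)
  179.12.0.0/17 (179.12.0.0 - 179.12.127.255)
Total matching entries: 5.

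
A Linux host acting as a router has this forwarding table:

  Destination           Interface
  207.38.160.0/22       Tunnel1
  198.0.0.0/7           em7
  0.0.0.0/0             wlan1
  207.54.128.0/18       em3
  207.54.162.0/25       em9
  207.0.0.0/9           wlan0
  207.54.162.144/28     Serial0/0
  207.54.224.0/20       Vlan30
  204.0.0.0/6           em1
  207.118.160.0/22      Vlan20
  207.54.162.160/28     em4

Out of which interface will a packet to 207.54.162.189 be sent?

Routes whose prefix contains 207.54.162.189:
  0.0.0.0/0 (default, matches everything) -> wlan1
  204.0.0.0/6 (204.0.0.0 - 207.255.255.255) -> em1
  207.0.0.0/9 (207.0.0.0 - 207.127.255.255) -> wlan0
  207.54.128.0/18 (207.54.128.0 - 207.54.191.255) -> em3
More-specific entries that do NOT match:
  207.54.162.144/28 (207.54.162.144 - 207.54.162.159) does not contain 207.54.162.189
  207.54.162.160/28 (207.54.162.160 - 207.54.162.175) does not contain 207.54.162.189
  207.54.162.0/25 (207.54.162.0 - 207.54.162.127) does not contain 207.54.162.189
  207.38.160.0/22 (207.38.160.0 - 207.38.163.255) does not contain 207.54.162.189
  207.118.160.0/22 (207.118.160.0 - 207.118.163.255) does not contain 207.54.162.189
  207.54.224.0/20 (207.54.224.0 - 207.54.239.255) does not contain 207.54.162.189
Longest matching prefix is /18 -> interface em3.

em3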